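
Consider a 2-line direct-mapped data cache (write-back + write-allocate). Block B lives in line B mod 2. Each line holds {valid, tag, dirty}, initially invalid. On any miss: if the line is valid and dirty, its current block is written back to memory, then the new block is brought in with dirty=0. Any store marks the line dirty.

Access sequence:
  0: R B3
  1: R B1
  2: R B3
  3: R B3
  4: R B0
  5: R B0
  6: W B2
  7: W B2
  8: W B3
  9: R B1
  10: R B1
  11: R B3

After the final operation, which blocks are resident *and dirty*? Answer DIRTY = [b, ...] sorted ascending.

  0 | R B3 → L1 miss [-]
  1 | R B1 → L1 miss [-]
  2 | R B3 → L1 miss [-]
  3 | R B3 → L1 hit [-]
  4 | R B0 → L0 miss [-]
  5 | R B0 → L0 hit [-]
  6 | W B2 → L0 miss [D]
  7 | W B2 → L0 hit [D]
  8 | W B3 → L1 hit [D]
  9 | R B1 → L1 miss wb→B3 [-]
  10 | R B1 → L1 hit [-]
  11 | R B3 → L1 miss [-]

DIRTY = [2]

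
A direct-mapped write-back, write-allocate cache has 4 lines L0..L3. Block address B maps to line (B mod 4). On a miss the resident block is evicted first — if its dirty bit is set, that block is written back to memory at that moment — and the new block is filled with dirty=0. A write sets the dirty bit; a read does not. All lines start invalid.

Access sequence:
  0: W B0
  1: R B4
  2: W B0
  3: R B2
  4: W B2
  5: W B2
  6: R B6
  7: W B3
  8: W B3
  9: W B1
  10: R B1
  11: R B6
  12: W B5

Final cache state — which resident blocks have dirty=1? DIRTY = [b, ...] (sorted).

  0 | W B0 → L0 miss [D]
  1 | R B4 → L0 miss wb→B0 [-]
  2 | W B0 → L0 miss [D]
  3 | R B2 → L2 miss [-]
  4 | W B2 → L2 hit [D]
  5 | W B2 → L2 hit [D]
  6 | R B6 → L2 miss wb→B2 [-]
  7 | W B3 → L3 miss [D]
  8 | W B3 → L3 hit [D]
  9 | W B1 → L1 miss [D]
  10 | R B1 → L1 hit [D]
  11 | R B6 → L2 hit [-]
  12 | W B5 → L1 miss wb→B1 [D]

DIRTY = [0, 3, 5]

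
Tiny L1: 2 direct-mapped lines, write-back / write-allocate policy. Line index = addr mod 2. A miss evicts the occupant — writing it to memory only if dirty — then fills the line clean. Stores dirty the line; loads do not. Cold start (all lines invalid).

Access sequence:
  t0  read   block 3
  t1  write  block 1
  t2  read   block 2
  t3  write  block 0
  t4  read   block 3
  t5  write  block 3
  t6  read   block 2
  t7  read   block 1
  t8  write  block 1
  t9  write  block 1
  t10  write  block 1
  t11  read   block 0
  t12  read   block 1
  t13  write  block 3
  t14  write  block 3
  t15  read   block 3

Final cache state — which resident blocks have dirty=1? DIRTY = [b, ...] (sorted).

0: R B3 -> L1 miss  d=-]
1: W B1 -> L1 miss  d=D]
2: R B2 -> L0 miss  d=-]
3: W B0 -> L0 miss  d=D]
4: R B3 -> L1 miss wb->B1  d=-]
5: W B3 -> L1 hit  d=D]
6: R B2 -> L0 miss wb->B0  d=-]
7: R B1 -> L1 miss wb->B3  d=-]
8: W B1 -> L1 hit  d=D]
9: W B1 -> L1 hit  d=D]
10: W B1 -> L1 hit  d=D]
11: R B0 -> L0 miss  d=-]
12: R B1 -> L1 hit  d=D]
13: W B3 -> L1 miss wb->B1  d=D]
14: W B3 -> L1 hit  d=D]
15: R B3 -> L1 hit  d=D]

DIRTY = [3]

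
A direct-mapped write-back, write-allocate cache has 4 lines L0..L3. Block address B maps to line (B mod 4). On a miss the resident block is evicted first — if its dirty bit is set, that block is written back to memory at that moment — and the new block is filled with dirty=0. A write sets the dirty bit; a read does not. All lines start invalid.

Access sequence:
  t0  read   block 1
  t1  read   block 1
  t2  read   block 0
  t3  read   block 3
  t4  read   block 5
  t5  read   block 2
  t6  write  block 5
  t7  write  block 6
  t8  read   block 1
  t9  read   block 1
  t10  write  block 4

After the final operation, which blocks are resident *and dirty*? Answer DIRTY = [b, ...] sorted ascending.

0: R B1 → L1 miss [-]
1: R B1 → L1 hit [-]
2: R B0 → L0 miss [-]
3: R B3 → L3 miss [-]
4: R B5 → L1 miss [-]
5: R B2 → L2 miss [-]
6: W B5 → L1 hit [D]
7: W B6 → L2 miss [D]
8: R B1 → L1 miss wb→B5 [-]
9: R B1 → L1 hit [-]
10: W B4 → L0 miss [D]

DIRTY = [4, 6]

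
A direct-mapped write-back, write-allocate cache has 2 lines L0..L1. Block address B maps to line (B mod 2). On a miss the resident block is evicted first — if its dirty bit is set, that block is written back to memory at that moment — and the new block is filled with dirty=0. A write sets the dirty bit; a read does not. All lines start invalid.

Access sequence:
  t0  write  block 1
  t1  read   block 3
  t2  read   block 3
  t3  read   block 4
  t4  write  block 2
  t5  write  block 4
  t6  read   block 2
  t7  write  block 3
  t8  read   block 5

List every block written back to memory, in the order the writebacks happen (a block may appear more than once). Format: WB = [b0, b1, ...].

0: W B1 -> L1 miss  d=D]
1: R B3 -> L1 miss wb->B1  d=-]
2: R B3 -> L1 hit  d=-]
3: R B4 -> L0 miss  d=-]
4: W B2 -> L0 miss  d=D]
5: W B4 -> L0 miss wb->B2  d=D]
6: R B2 -> L0 miss wb->B4  d=-]
7: W B3 -> L1 hit  d=D]
8: R B5 -> L1 miss wb->B3  d=-]

WB = [1, 2, 4, 3]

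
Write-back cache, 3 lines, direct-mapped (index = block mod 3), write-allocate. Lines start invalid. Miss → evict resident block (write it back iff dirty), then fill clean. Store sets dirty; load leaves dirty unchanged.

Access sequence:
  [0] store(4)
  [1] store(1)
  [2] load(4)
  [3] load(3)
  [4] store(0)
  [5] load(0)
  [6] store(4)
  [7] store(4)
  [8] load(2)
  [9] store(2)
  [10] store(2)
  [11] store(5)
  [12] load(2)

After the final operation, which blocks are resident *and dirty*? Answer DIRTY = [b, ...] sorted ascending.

0: W B4 -> L1 miss  d=D]
1: W B1 -> L1 miss wb->B4  d=D]
2: R B4 -> L1 miss wb->B1  d=-]
3: R B3 -> L0 miss  d=-]
4: W B0 -> L0 miss  d=D]
5: R B0 -> L0 hit  d=D]
6: W B4 -> L1 hit  d=D]
7: W B4 -> L1 hit  d=D]
8: R B2 -> L2 miss  d=-]
9: W B2 -> L2 hit  d=D]
10: W B2 -> L2 hit  d=D]
11: W B5 -> L2 miss wb->B2  d=D]
12: R B2 -> L2 miss wb->B5  d=-]

DIRTY = [0, 4]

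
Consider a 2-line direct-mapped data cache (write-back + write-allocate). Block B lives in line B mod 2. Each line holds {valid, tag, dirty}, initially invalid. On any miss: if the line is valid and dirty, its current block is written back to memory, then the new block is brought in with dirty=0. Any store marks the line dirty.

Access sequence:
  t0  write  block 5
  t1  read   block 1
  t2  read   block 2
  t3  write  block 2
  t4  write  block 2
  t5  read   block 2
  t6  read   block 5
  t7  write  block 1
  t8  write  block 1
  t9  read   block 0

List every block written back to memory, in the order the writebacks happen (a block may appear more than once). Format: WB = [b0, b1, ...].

WB = [5, 2]

0: W B5 → L1 miss [D]
1: R B1 → L1 miss wb→B5 [-]
2: R B2 → L0 miss [-]
3: W B2 → L0 hit [D]
4: W B2 → L0 hit [D]
5: R B2 → L0 hit [D]
6: R B5 → L1 miss [-]
7: W B1 → L1 miss [D]
8: W B1 → L1 hit [D]
9: R B0 → L0 miss wb→B2 [-]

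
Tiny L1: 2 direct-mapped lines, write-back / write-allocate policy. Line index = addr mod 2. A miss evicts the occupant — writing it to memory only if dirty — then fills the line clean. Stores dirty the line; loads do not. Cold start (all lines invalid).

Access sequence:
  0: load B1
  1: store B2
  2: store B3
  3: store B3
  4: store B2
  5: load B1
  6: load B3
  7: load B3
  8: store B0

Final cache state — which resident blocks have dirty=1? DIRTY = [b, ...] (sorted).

DIRTY = [0]

0: R B1 → L1 miss [-]
1: W B2 → L0 miss [D]
2: W B3 → L1 miss [D]
3: W B3 → L1 hit [D]
4: W B2 → L0 hit [D]
5: R B1 → L1 miss wb→B3 [-]
6: R B3 → L1 miss [-]
7: R B3 → L1 hit [-]
8: W B0 → L0 miss wb→B2 [D]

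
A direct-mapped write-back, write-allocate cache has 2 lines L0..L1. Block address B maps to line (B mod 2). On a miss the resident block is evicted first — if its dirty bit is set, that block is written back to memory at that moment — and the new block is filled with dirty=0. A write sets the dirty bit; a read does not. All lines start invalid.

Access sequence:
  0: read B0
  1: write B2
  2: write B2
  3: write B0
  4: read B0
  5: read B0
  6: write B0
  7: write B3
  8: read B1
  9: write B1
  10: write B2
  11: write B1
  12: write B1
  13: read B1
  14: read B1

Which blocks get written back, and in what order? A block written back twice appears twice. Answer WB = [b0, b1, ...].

WB = [2, 3, 0]

0: R B0 -> L0 miss  d=-]
1: W B2 -> L0 miss  d=D]
2: W B2 -> L0 hit  d=D]
3: W B0 -> L0 miss wb->B2  d=D]
4: R B0 -> L0 hit  d=D]
5: R B0 -> L0 hit  d=D]
6: W B0 -> L0 hit  d=D]
7: W B3 -> L1 miss  d=D]
8: R B1 -> L1 miss wb->B3  d=-]
9: W B1 -> L1 hit  d=D]
10: W B2 -> L0 miss wb->B0  d=D]
11: W B1 -> L1 hit  d=D]
12: W B1 -> L1 hit  d=D]
13: R B1 -> L1 hit  d=D]
14: R B1 -> L1 hit  d=D]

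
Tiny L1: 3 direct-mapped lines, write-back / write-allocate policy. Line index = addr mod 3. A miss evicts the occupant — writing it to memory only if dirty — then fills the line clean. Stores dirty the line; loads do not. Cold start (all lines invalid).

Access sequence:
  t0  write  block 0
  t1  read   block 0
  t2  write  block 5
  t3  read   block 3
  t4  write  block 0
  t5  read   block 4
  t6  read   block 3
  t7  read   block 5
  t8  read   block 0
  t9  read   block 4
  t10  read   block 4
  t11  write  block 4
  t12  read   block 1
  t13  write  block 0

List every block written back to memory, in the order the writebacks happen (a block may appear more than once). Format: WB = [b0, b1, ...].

0: W B0 -> L0 miss  d=D]
1: R B0 -> L0 hit  d=D]
2: W B5 -> L2 miss  d=D]
3: R B3 -> L0 miss wb->B0  d=-]
4: W B0 -> L0 miss  d=D]
5: R B4 -> L1 miss  d=-]
6: R B3 -> L0 miss wb->B0  d=-]
7: R B5 -> L2 hit  d=D]
8: R B0 -> L0 miss  d=-]
9: R B4 -> L1 hit  d=-]
10: R B4 -> L1 hit  d=-]
11: W B4 -> L1 hit  d=D]
12: R B1 -> L1 miss wb->B4  d=-]
13: W B0 -> L0 hit  d=D]

WB = [0, 0, 4]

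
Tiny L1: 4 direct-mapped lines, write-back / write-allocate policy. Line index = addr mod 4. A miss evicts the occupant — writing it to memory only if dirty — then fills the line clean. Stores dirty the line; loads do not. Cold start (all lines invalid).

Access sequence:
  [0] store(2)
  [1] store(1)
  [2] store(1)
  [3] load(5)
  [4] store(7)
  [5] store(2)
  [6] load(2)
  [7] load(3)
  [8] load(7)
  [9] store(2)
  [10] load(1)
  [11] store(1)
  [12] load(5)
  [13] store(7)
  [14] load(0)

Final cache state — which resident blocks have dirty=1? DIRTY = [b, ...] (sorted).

  0 | W B2 → L2 miss [D]
  1 | W B1 → L1 miss [D]
  2 | W B1 → L1 hit [D]
  3 | R B5 → L1 miss wb→B1 [-]
  4 | W B7 → L3 miss [D]
  5 | W B2 → L2 hit [D]
  6 | R B2 → L2 hit [D]
  7 | R B3 → L3 miss wb→B7 [-]
  8 | R B7 → L3 miss [-]
  9 | W B2 → L2 hit [D]
  10 | R B1 → L1 miss [-]
  11 | W B1 → L1 hit [D]
  12 | R B5 → L1 miss wb→B1 [-]
  13 | W B7 → L3 hit [D]
  14 | R B0 → L0 miss [-]

DIRTY = [2, 7]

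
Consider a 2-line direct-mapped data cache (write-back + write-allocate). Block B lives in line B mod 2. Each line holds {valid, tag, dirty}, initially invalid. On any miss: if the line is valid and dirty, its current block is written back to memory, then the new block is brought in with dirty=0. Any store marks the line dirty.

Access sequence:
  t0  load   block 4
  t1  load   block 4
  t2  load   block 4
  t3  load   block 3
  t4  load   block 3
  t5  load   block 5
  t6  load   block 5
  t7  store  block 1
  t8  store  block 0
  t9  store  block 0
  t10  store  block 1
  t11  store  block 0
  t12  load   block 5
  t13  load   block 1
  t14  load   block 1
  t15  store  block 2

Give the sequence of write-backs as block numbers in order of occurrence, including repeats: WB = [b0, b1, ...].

WB = [1, 0]

0: R B4 → L0 miss [-]
1: R B4 → L0 hit [-]
2: R B4 → L0 hit [-]
3: R B3 → L1 miss [-]
4: R B3 → L1 hit [-]
5: R B5 → L1 miss [-]
6: R B5 → L1 hit [-]
7: W B1 → L1 miss [D]
8: W B0 → L0 miss [D]
9: W B0 → L0 hit [D]
10: W B1 → L1 hit [D]
11: W B0 → L0 hit [D]
12: R B5 → L1 miss wb→B1 [-]
13: R B1 → L1 miss [-]
14: R B1 → L1 hit [-]
15: W B2 → L0 miss wb→B0 [D]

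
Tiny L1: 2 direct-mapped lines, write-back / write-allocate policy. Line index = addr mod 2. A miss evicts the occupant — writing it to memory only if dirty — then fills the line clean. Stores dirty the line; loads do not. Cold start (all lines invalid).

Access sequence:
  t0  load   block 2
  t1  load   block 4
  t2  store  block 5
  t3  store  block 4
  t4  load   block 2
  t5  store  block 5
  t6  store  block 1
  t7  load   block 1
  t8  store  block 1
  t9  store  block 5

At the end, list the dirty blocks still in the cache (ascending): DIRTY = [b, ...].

0: R B2 → L0 miss [-]
1: R B4 → L0 miss [-]
2: W B5 → L1 miss [D]
3: W B4 → L0 hit [D]
4: R B2 → L0 miss wb→B4 [-]
5: W B5 → L1 hit [D]
6: W B1 → L1 miss wb→B5 [D]
7: R B1 → L1 hit [D]
8: W B1 → L1 hit [D]
9: W B5 → L1 miss wb→B1 [D]

DIRTY = [5]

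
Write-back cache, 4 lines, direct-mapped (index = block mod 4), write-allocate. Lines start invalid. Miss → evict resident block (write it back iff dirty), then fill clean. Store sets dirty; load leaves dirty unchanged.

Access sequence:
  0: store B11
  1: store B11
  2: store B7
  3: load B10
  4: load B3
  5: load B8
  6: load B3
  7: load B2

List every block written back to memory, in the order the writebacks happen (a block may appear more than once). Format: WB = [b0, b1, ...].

0: W B11 -> L3 miss  d=D]
1: W B11 -> L3 hit  d=D]
2: W B7 -> L3 miss wb->B11  d=D]
3: R B10 -> L2 miss  d=-]
4: R B3 -> L3 miss wb->B7  d=-]
5: R B8 -> L0 miss  d=-]
6: R B3 -> L3 hit  d=-]
7: R B2 -> L2 miss  d=-]

WB = [11, 7]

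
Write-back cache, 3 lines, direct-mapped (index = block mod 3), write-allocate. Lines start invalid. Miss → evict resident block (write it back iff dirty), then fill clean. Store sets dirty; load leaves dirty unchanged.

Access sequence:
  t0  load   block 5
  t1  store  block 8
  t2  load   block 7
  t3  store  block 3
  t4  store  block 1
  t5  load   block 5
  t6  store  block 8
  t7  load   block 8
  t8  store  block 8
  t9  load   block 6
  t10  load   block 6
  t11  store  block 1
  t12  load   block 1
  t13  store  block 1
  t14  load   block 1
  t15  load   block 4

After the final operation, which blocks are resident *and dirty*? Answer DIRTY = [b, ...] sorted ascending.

DIRTY = [8]

0: R B5 → L2 miss [-]
1: W B8 → L2 miss [D]
2: R B7 → L1 miss [-]
3: W B3 → L0 miss [D]
4: W B1 → L1 miss [D]
5: R B5 → L2 miss wb→B8 [-]
6: W B8 → L2 miss [D]
7: R B8 → L2 hit [D]
8: W B8 → L2 hit [D]
9: R B6 → L0 miss wb→B3 [-]
10: R B6 → L0 hit [-]
11: W B1 → L1 hit [D]
12: R B1 → L1 hit [D]
13: W B1 → L1 hit [D]
14: R B1 → L1 hit [D]
15: R B4 → L1 miss wb→B1 [-]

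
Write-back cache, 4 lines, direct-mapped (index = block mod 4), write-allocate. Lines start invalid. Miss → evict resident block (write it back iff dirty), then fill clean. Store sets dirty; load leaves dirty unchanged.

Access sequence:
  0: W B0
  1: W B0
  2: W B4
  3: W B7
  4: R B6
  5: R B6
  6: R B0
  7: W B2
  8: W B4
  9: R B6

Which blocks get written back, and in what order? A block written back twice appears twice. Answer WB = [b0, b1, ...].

0: W B0 -> L0 miss  d=D]
1: W B0 -> L0 hit  d=D]
2: W B4 -> L0 miss wb->B0  d=D]
3: W B7 -> L3 miss  d=D]
4: R B6 -> L2 miss  d=-]
5: R B6 -> L2 hit  d=-]
6: R B0 -> L0 miss wb->B4  d=-]
7: W B2 -> L2 miss  d=D]
8: W B4 -> L0 miss  d=D]
9: R B6 -> L2 miss wb->B2  d=-]

WB = [0, 4, 2]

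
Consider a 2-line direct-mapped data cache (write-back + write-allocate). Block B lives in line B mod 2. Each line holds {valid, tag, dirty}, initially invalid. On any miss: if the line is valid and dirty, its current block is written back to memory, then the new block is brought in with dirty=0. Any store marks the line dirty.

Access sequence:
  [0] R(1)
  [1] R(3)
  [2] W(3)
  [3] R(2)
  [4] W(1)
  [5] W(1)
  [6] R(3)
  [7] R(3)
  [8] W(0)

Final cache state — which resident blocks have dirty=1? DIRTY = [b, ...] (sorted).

  0 | R B1 → L1 miss [-]
  1 | R B3 → L1 miss [-]
  2 | W B3 → L1 hit [D]
  3 | R B2 → L0 miss [-]
  4 | W B1 → L1 miss wb→B3 [D]
  5 | W B1 → L1 hit [D]
  6 | R B3 → L1 miss wb→B1 [-]
  7 | R B3 → L1 hit [-]
  8 | W B0 → L0 miss [D]

DIRTY = [0]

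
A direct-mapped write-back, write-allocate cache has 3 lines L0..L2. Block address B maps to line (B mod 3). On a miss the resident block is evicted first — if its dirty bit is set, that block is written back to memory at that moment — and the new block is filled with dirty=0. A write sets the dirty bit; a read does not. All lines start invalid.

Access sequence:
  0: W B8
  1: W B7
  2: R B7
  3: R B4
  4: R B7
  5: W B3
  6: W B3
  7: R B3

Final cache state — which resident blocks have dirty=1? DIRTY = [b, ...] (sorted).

DIRTY = [3, 8]

  0 | W B8 → L2 miss [D]
  1 | W B7 → L1 miss [D]
  2 | R B7 → L1 hit [D]
  3 | R B4 → L1 miss wb→B7 [-]
  4 | R B7 → L1 miss [-]
  5 | W B3 → L0 miss [D]
  6 | W B3 → L0 hit [D]
  7 | R B3 → L0 hit [D]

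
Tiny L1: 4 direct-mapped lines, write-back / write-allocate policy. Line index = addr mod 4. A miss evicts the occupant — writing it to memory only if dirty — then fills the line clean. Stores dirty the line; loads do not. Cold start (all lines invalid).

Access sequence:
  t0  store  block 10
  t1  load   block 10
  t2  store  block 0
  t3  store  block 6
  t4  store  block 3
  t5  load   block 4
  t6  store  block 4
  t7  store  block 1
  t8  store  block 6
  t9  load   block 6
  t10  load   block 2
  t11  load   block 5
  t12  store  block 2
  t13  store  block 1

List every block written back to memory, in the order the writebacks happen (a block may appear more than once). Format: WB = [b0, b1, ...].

WB = [10, 0, 6, 1]

0: W B10 → L2 miss [D]
1: R B10 → L2 hit [D]
2: W B0 → L0 miss [D]
3: W B6 → L2 miss wb→B10 [D]
4: W B3 → L3 miss [D]
5: R B4 → L0 miss wb→B0 [-]
6: W B4 → L0 hit [D]
7: W B1 → L1 miss [D]
8: W B6 → L2 hit [D]
9: R B6 → L2 hit [D]
10: R B2 → L2 miss wb→B6 [-]
11: R B5 → L1 miss wb→B1 [-]
12: W B2 → L2 hit [D]
13: W B1 → L1 miss [D]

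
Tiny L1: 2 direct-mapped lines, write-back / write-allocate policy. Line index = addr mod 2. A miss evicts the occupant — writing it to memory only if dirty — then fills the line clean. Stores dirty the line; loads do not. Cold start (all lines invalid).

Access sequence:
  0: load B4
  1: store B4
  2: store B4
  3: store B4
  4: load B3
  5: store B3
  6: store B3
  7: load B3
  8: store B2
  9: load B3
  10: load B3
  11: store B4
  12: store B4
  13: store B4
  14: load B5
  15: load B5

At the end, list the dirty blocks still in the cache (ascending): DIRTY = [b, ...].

0: R B4 → L0 miss [-]
1: W B4 → L0 hit [D]
2: W B4 → L0 hit [D]
3: W B4 → L0 hit [D]
4: R B3 → L1 miss [-]
5: W B3 → L1 hit [D]
6: W B3 → L1 hit [D]
7: R B3 → L1 hit [D]
8: W B2 → L0 miss wb→B4 [D]
9: R B3 → L1 hit [D]
10: R B3 → L1 hit [D]
11: W B4 → L0 miss wb→B2 [D]
12: W B4 → L0 hit [D]
13: W B4 → L0 hit [D]
14: R B5 → L1 miss wb→B3 [-]
15: R B5 → L1 hit [-]

DIRTY = [4]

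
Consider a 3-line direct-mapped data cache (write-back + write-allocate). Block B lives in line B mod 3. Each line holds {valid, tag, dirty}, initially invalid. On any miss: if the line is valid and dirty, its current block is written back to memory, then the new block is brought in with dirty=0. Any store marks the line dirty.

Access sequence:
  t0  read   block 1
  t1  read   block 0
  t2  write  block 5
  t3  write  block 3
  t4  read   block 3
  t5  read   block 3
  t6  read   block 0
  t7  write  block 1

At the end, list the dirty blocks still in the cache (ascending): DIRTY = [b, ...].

0: R B1 → L1 miss [-]
1: R B0 → L0 miss [-]
2: W B5 → L2 miss [D]
3: W B3 → L0 miss [D]
4: R B3 → L0 hit [D]
5: R B3 → L0 hit [D]
6: R B0 → L0 miss wb→B3 [-]
7: W B1 → L1 hit [D]

DIRTY = [1, 5]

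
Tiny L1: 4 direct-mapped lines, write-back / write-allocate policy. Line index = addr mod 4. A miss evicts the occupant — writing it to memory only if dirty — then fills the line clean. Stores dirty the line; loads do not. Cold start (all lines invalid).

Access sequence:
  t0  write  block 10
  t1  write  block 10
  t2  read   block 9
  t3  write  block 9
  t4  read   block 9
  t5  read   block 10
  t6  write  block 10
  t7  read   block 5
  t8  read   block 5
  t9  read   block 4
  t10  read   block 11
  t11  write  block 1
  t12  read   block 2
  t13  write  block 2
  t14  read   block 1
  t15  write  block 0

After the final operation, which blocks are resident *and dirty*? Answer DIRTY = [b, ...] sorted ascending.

0: W B10 -> L2 miss  d=D]
1: W B10 -> L2 hit  d=D]
2: R B9 -> L1 miss  d=-]
3: W B9 -> L1 hit  d=D]
4: R B9 -> L1 hit  d=D]
5: R B10 -> L2 hit  d=D]
6: W B10 -> L2 hit  d=D]
7: R B5 -> L1 miss wb->B9  d=-]
8: R B5 -> L1 hit  d=-]
9: R B4 -> L0 miss  d=-]
10: R B11 -> L3 miss  d=-]
11: W B1 -> L1 miss  d=D]
12: R B2 -> L2 miss wb->B10  d=-]
13: W B2 -> L2 hit  d=D]
14: R B1 -> L1 hit  d=D]
15: W B0 -> L0 miss  d=D]

DIRTY = [0, 1, 2]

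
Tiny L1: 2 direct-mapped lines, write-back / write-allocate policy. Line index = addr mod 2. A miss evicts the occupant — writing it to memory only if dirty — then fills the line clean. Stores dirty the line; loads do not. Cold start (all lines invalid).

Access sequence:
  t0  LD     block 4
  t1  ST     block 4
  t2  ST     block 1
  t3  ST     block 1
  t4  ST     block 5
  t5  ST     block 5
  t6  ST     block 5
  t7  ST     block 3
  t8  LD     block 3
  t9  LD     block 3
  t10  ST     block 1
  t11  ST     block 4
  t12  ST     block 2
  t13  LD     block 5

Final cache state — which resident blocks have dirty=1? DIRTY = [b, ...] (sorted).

DIRTY = [2]

0: R B4 -> L0 miss  d=-]
1: W B4 -> L0 hit  d=D]
2: W B1 -> L1 miss  d=D]
3: W B1 -> L1 hit  d=D]
4: W B5 -> L1 miss wb->B1  d=D]
5: W B5 -> L1 hit  d=D]
6: W B5 -> L1 hit  d=D]
7: W B3 -> L1 miss wb->B5  d=D]
8: R B3 -> L1 hit  d=D]
9: R B3 -> L1 hit  d=D]
10: W B1 -> L1 miss wb->B3  d=D]
11: W B4 -> L0 hit  d=D]
12: W B2 -> L0 miss wb->B4  d=D]
13: R B5 -> L1 miss wb->B1  d=-]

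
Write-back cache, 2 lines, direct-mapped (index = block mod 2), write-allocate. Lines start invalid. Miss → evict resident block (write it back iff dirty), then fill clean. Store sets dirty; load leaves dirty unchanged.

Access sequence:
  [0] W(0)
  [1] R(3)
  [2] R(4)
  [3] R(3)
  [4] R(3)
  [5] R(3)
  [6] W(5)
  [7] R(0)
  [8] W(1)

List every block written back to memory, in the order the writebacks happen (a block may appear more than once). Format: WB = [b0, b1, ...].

  0 | W B0 → L0 miss [D]
  1 | R B3 → L1 miss [-]
  2 | R B4 → L0 miss wb→B0 [-]
  3 | R B3 → L1 hit [-]
  4 | R B3 → L1 hit [-]
  5 | R B3 → L1 hit [-]
  6 | W B5 → L1 miss [D]
  7 | R B0 → L0 miss [-]
  8 | W B1 → L1 miss wb→B5 [D]

WB = [0, 5]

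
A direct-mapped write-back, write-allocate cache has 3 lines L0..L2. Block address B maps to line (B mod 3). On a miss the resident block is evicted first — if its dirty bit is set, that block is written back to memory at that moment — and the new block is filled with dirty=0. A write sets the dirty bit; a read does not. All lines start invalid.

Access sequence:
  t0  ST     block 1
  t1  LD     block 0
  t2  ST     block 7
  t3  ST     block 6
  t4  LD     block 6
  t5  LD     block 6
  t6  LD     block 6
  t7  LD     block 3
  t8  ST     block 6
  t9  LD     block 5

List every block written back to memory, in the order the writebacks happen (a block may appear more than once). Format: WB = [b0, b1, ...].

0: W B1 → L1 miss [D]
1: R B0 → L0 miss [-]
2: W B7 → L1 miss wb→B1 [D]
3: W B6 → L0 miss [D]
4: R B6 → L0 hit [D]
5: R B6 → L0 hit [D]
6: R B6 → L0 hit [D]
7: R B3 → L0 miss wb→B6 [-]
8: W B6 → L0 miss [D]
9: R B5 → L2 miss [-]

WB = [1, 6]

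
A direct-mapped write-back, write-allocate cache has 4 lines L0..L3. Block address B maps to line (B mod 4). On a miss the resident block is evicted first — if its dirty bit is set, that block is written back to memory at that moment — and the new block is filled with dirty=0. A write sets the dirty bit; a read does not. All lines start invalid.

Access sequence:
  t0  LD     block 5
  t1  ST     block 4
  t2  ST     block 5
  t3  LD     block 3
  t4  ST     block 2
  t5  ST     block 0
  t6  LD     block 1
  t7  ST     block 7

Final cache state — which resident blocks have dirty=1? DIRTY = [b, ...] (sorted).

DIRTY = [0, 2, 7]

0: R B5 → L1 miss [-]
1: W B4 → L0 miss [D]
2: W B5 → L1 hit [D]
3: R B3 → L3 miss [-]
4: W B2 → L2 miss [D]
5: W B0 → L0 miss wb→B4 [D]
6: R B1 → L1 miss wb→B5 [-]
7: W B7 → L3 miss [D]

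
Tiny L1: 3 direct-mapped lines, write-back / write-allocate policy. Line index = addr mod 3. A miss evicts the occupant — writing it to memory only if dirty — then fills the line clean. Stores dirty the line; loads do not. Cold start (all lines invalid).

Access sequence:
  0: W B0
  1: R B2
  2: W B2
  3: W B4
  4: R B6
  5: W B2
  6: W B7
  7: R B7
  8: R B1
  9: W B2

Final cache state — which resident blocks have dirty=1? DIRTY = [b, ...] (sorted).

DIRTY = [2]

0: W B0 -> L0 miss  d=D]
1: R B2 -> L2 miss  d=-]
2: W B2 -> L2 hit  d=D]
3: W B4 -> L1 miss  d=D]
4: R B6 -> L0 miss wb->B0  d=-]
5: W B2 -> L2 hit  d=D]
6: W B7 -> L1 miss wb->B4  d=D]
7: R B7 -> L1 hit  d=D]
8: R B1 -> L1 miss wb->B7  d=-]
9: W B2 -> L2 hit  d=D]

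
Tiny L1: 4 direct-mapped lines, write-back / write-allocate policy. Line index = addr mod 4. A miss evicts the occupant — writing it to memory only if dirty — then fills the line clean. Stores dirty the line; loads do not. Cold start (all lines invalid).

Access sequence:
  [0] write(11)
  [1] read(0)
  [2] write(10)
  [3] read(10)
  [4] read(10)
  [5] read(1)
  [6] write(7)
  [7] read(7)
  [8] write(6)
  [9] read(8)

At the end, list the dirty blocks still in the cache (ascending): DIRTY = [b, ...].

DIRTY = [6, 7]

0: W B11 -> L3 miss  d=D]
1: R B0 -> L0 miss  d=-]
2: W B10 -> L2 miss  d=D]
3: R B10 -> L2 hit  d=D]
4: R B10 -> L2 hit  d=D]
5: R B1 -> L1 miss  d=-]
6: W B7 -> L3 miss wb->B11  d=D]
7: R B7 -> L3 hit  d=D]
8: W B6 -> L2 miss wb->B10  d=D]
9: R B8 -> L0 miss  d=-]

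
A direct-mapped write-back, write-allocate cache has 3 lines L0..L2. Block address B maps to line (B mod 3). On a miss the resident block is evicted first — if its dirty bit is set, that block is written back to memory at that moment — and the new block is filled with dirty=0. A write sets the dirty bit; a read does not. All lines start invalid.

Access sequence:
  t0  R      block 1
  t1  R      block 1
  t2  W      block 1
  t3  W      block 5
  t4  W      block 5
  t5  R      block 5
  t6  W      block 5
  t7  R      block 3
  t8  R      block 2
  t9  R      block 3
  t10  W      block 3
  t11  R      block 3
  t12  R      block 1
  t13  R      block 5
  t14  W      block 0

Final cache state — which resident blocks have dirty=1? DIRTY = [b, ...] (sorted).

0: R B1 -> L1 miss  d=-]
1: R B1 -> L1 hit  d=-]
2: W B1 -> L1 hit  d=D]
3: W B5 -> L2 miss  d=D]
4: W B5 -> L2 hit  d=D]
5: R B5 -> L2 hit  d=D]
6: W B5 -> L2 hit  d=D]
7: R B3 -> L0 miss  d=-]
8: R B2 -> L2 miss wb->B5  d=-]
9: R B3 -> L0 hit  d=-]
10: W B3 -> L0 hit  d=D]
11: R B3 -> L0 hit  d=D]
12: R B1 -> L1 hit  d=D]
13: R B5 -> L2 miss  d=-]
14: W B0 -> L0 miss wb->B3  d=D]

DIRTY = [0, 1]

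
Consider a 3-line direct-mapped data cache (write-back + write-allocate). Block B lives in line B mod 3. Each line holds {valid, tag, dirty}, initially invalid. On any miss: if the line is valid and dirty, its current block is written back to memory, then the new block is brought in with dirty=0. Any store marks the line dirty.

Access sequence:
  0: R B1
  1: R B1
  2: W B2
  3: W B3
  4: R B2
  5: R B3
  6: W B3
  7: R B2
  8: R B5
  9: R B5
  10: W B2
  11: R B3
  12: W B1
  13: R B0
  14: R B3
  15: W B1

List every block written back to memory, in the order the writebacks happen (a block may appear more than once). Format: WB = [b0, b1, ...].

WB = [2, 3]

0: R B1 → L1 miss [-]
1: R B1 → L1 hit [-]
2: W B2 → L2 miss [D]
3: W B3 → L0 miss [D]
4: R B2 → L2 hit [D]
5: R B3 → L0 hit [D]
6: W B3 → L0 hit [D]
7: R B2 → L2 hit [D]
8: R B5 → L2 miss wb→B2 [-]
9: R B5 → L2 hit [-]
10: W B2 → L2 miss [D]
11: R B3 → L0 hit [D]
12: W B1 → L1 hit [D]
13: R B0 → L0 miss wb→B3 [-]
14: R B3 → L0 miss [-]
15: W B1 → L1 hit [D]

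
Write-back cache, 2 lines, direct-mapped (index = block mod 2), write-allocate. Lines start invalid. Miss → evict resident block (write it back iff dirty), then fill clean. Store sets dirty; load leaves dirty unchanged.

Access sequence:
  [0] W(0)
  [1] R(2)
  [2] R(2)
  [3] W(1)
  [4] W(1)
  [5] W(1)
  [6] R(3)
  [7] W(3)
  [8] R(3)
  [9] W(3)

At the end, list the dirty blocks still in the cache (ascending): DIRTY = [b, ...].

DIRTY = [3]

0: W B0 -> L0 miss  d=D]
1: R B2 -> L0 miss wb->B0  d=-]
2: R B2 -> L0 hit  d=-]
3: W B1 -> L1 miss  d=D]
4: W B1 -> L1 hit  d=D]
5: W B1 -> L1 hit  d=D]
6: R B3 -> L1 miss wb->B1  d=-]
7: W B3 -> L1 hit  d=D]
8: R B3 -> L1 hit  d=D]
9: W B3 -> L1 hit  d=D]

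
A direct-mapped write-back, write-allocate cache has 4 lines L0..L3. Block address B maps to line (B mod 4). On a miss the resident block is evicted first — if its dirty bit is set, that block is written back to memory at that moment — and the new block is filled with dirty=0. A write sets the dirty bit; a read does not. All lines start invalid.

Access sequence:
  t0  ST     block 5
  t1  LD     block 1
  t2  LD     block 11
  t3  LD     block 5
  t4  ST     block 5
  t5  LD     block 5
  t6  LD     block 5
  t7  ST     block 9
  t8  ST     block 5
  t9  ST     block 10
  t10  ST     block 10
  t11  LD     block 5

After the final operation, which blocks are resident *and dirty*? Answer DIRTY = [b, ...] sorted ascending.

0: W B5 → L1 miss [D]
1: R B1 → L1 miss wb→B5 [-]
2: R B11 → L3 miss [-]
3: R B5 → L1 miss [-]
4: W B5 → L1 hit [D]
5: R B5 → L1 hit [D]
6: R B5 → L1 hit [D]
7: W B9 → L1 miss wb→B5 [D]
8: W B5 → L1 miss wb→B9 [D]
9: W B10 → L2 miss [D]
10: W B10 → L2 hit [D]
11: R B5 → L1 hit [D]

DIRTY = [5, 10]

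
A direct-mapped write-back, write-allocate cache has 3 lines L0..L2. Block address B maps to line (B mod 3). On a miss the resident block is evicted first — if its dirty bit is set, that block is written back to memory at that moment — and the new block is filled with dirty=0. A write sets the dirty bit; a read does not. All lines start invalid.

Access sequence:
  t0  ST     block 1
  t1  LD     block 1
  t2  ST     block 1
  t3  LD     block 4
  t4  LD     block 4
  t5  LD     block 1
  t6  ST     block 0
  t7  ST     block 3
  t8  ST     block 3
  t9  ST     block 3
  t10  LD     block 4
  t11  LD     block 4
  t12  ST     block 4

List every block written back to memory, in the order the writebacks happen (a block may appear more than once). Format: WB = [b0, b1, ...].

0: W B1 -> L1 miss  d=D]
1: R B1 -> L1 hit  d=D]
2: W B1 -> L1 hit  d=D]
3: R B4 -> L1 miss wb->B1  d=-]
4: R B4 -> L1 hit  d=-]
5: R B1 -> L1 miss  d=-]
6: W B0 -> L0 miss  d=D]
7: W B3 -> L0 miss wb->B0  d=D]
8: W B3 -> L0 hit  d=D]
9: W B3 -> L0 hit  d=D]
10: R B4 -> L1 miss  d=-]
11: R B4 -> L1 hit  d=-]
12: W B4 -> L1 hit  d=D]

WB = [1, 0]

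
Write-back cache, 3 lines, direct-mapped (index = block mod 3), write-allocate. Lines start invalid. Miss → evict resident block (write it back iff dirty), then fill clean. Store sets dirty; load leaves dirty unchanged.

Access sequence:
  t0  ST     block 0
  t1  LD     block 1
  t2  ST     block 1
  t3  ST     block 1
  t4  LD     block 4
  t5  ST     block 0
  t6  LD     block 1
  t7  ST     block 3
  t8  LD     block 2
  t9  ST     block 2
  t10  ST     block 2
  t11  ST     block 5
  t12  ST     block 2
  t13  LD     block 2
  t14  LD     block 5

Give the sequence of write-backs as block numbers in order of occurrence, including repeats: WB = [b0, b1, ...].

  0 | W B0 → L0 miss [D]
  1 | R B1 → L1 miss [-]
  2 | W B1 → L1 hit [D]
  3 | W B1 → L1 hit [D]
  4 | R B4 → L1 miss wb→B1 [-]
  5 | W B0 → L0 hit [D]
  6 | R B1 → L1 miss [-]
  7 | W B3 → L0 miss wb→B0 [D]
  8 | R B2 → L2 miss [-]
  9 | W B2 → L2 hit [D]
  10 | W B2 → L2 hit [D]
  11 | W B5 → L2 miss wb→B2 [D]
  12 | W B2 → L2 miss wb→B5 [D]
  13 | R B2 → L2 hit [D]
  14 | R B5 → L2 miss wb→B2 [-]

WB = [1, 0, 2, 5, 2]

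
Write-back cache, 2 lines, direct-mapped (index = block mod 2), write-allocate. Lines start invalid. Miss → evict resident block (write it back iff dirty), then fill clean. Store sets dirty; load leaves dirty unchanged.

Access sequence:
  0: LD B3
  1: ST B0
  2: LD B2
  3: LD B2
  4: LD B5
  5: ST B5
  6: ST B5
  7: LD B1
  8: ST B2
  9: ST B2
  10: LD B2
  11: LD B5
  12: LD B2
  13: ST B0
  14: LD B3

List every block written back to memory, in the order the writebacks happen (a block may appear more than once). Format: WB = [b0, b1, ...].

  0 | R B3 → L1 miss [-]
  1 | W B0 → L0 miss [D]
  2 | R B2 → L0 miss wb→B0 [-]
  3 | R B2 → L0 hit [-]
  4 | R B5 → L1 miss [-]
  5 | W B5 → L1 hit [D]
  6 | W B5 → L1 hit [D]
  7 | R B1 → L1 miss wb→B5 [-]
  8 | W B2 → L0 hit [D]
  9 | W B2 → L0 hit [D]
  10 | R B2 → L0 hit [D]
  11 | R B5 → L1 miss [-]
  12 | R B2 → L0 hit [D]
  13 | W B0 → L0 miss wb→B2 [D]
  14 | R B3 → L1 miss [-]

WB = [0, 5, 2]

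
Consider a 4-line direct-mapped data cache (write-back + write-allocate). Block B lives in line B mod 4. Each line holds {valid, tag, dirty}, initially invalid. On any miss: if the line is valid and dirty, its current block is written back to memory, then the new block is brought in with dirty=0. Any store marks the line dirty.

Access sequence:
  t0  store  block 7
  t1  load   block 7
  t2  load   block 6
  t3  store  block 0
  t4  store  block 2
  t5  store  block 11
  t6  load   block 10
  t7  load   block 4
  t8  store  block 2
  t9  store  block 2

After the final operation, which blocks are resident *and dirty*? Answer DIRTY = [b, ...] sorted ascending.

0: W B7 -> L3 miss  d=D]
1: R B7 -> L3 hit  d=D]
2: R B6 -> L2 miss  d=-]
3: W B0 -> L0 miss  d=D]
4: W B2 -> L2 miss  d=D]
5: W B11 -> L3 miss wb->B7  d=D]
6: R B10 -> L2 miss wb->B2  d=-]
7: R B4 -> L0 miss wb->B0  d=-]
8: W B2 -> L2 miss  d=D]
9: W B2 -> L2 hit  d=D]

DIRTY = [2, 11]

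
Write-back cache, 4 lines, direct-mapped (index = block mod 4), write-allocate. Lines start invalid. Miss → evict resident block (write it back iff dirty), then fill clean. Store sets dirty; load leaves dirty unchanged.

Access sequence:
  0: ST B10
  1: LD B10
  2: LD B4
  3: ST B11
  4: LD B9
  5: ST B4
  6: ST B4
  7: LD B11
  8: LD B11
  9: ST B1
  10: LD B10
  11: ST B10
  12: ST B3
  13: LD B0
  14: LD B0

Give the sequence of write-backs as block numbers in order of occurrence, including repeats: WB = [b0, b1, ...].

WB = [11, 4]

  0 | W B10 → L2 miss [D]
  1 | R B10 → L2 hit [D]
  2 | R B4 → L0 miss [-]
  3 | W B11 → L3 miss [D]
  4 | R B9 → L1 miss [-]
  5 | W B4 → L0 hit [D]
  6 | W B4 → L0 hit [D]
  7 | R B11 → L3 hit [D]
  8 | R B11 → L3 hit [D]
  9 | W B1 → L1 miss [D]
  10 | R B10 → L2 hit [D]
  11 | W B10 → L2 hit [D]
  12 | W B3 → L3 miss wb→B11 [D]
  13 | R B0 → L0 miss wb→B4 [-]
  14 | R B0 → L0 hit [-]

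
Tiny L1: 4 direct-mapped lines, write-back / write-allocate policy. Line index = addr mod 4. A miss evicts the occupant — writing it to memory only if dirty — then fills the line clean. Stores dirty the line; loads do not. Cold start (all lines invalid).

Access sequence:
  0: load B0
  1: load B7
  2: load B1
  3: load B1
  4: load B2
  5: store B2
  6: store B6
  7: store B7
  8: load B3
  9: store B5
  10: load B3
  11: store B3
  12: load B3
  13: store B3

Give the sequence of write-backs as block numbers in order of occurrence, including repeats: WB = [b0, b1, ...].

  0 | R B0 → L0 miss [-]
  1 | R B7 → L3 miss [-]
  2 | R B1 → L1 miss [-]
  3 | R B1 → L1 hit [-]
  4 | R B2 → L2 miss [-]
  5 | W B2 → L2 hit [D]
  6 | W B6 → L2 miss wb→B2 [D]
  7 | W B7 → L3 hit [D]
  8 | R B3 → L3 miss wb→B7 [-]
  9 | W B5 → L1 miss [D]
  10 | R B3 → L3 hit [-]
  11 | W B3 → L3 hit [D]
  12 | R B3 → L3 hit [D]
  13 | W B3 → L3 hit [D]

WB = [2, 7]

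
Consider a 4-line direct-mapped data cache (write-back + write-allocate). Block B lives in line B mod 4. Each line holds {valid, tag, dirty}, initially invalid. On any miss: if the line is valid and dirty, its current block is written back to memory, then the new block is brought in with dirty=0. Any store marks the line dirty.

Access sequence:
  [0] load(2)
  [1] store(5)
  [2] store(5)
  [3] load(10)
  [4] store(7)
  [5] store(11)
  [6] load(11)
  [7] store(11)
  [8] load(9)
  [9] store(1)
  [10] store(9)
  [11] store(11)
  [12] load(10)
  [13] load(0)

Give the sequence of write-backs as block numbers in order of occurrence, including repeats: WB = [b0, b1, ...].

  0 | R B2 → L2 miss [-]
  1 | W B5 → L1 miss [D]
  2 | W B5 → L1 hit [D]
  3 | R B10 → L2 miss [-]
  4 | W B7 → L3 miss [D]
  5 | W B11 → L3 miss wb→B7 [D]
  6 | R B11 → L3 hit [D]
  7 | W B11 → L3 hit [D]
  8 | R B9 → L1 miss wb→B5 [-]
  9 | W B1 → L1 miss [D]
  10 | W B9 → L1 miss wb→B1 [D]
  11 | W B11 → L3 hit [D]
  12 | R B10 → L2 hit [-]
  13 | R B0 → L0 miss [-]

WB = [7, 5, 1]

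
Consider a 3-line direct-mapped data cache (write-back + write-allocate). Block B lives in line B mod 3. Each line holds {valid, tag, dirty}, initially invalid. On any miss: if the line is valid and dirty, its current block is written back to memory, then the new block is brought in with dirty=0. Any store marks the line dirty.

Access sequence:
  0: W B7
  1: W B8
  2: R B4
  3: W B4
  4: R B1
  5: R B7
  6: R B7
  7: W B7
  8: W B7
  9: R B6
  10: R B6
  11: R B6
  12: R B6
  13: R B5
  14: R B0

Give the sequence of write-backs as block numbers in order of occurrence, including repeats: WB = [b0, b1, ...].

0: W B7 -> L1 miss  d=D]
1: W B8 -> L2 miss  d=D]
2: R B4 -> L1 miss wb->B7  d=-]
3: W B4 -> L1 hit  d=D]
4: R B1 -> L1 miss wb->B4  d=-]
5: R B7 -> L1 miss  d=-]
6: R B7 -> L1 hit  d=-]
7: W B7 -> L1 hit  d=D]
8: W B7 -> L1 hit  d=D]
9: R B6 -> L0 miss  d=-]
10: R B6 -> L0 hit  d=-]
11: R B6 -> L0 hit  d=-]
12: R B6 -> L0 hit  d=-]
13: R B5 -> L2 miss wb->B8  d=-]
14: R B0 -> L0 miss  d=-]

WB = [7, 4, 8]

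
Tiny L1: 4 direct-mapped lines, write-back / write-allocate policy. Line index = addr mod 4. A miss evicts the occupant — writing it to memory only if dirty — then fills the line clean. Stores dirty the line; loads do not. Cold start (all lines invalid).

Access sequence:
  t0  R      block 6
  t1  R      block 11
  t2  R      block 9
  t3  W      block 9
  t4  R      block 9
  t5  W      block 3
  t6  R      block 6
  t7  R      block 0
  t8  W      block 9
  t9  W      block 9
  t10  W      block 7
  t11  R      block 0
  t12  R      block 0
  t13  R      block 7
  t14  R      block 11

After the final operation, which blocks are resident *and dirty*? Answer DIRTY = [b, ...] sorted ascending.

DIRTY = [9]

0: R B6 -> L2 miss  d=-]
1: R B11 -> L3 miss  d=-]
2: R B9 -> L1 miss  d=-]
3: W B9 -> L1 hit  d=D]
4: R B9 -> L1 hit  d=D]
5: W B3 -> L3 miss  d=D]
6: R B6 -> L2 hit  d=-]
7: R B0 -> L0 miss  d=-]
8: W B9 -> L1 hit  d=D]
9: W B9 -> L1 hit  d=D]
10: W B7 -> L3 miss wb->B3  d=D]
11: R B0 -> L0 hit  d=-]
12: R B0 -> L0 hit  d=-]
13: R B7 -> L3 hit  d=D]
14: R B11 -> L3 miss wb->B7  d=-]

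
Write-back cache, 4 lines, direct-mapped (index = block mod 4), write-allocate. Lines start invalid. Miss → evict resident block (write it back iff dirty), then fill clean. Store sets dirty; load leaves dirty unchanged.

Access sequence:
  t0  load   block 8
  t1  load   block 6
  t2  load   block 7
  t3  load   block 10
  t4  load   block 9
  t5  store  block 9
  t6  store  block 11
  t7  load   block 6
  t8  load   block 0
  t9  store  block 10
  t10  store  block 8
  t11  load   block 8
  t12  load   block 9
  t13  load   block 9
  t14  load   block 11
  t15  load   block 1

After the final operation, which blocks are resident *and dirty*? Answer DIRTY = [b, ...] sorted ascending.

DIRTY = [8, 10, 11]

  0 | R B8 → L0 miss [-]
  1 | R B6 → L2 miss [-]
  2 | R B7 → L3 miss [-]
  3 | R B10 → L2 miss [-]
  4 | R B9 → L1 miss [-]
  5 | W B9 → L1 hit [D]
  6 | W B11 → L3 miss [D]
  7 | R B6 → L2 miss [-]
  8 | R B0 → L0 miss [-]
  9 | W B10 → L2 miss [D]
  10 | W B8 → L0 miss [D]
  11 | R B8 → L0 hit [D]
  12 | R B9 → L1 hit [D]
  13 | R B9 → L1 hit [D]
  14 | R B11 → L3 hit [D]
  15 | R B1 → L1 miss wb→B9 [-]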